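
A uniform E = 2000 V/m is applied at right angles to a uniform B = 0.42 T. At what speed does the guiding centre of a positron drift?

v_d ≈ 4800 m/s

The steady drift has the magnetic force balancing the electric force, so v_d = E/B.
v_d = 2000/0.42 = 4800 m/s.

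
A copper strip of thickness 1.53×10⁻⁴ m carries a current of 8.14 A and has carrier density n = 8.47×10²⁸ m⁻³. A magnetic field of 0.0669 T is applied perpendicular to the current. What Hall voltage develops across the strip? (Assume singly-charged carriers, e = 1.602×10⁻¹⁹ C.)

V_H = IB/(n e t).
V_H = (8.14)(0.0669)/((8.47×10²⁸)(1.602×10⁻¹⁹)(1.53×10⁻⁴)) ≈ 2.62×10⁻⁷ V.

V_H ≈ 2.62×10⁻⁷ V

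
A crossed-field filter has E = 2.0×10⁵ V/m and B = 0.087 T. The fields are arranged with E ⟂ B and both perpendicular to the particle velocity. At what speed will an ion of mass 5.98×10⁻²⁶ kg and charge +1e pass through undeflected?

v = 2.3×10⁶ m/s

Zero net Lorentz force requires |qE| = |q v×B|, i.e. E = vB.
v = E/B = 2.0×10⁵/0.087 = 2.3×10⁶ m/s.
The result is independent of the particle's charge and mass.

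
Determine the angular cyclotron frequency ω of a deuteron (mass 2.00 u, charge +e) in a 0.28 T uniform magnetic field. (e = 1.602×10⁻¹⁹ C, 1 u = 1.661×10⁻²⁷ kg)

ω ≈ 1.4×10⁷ rad/s

ω = |q|B/m.
ω = (1.602×10⁻¹⁹)(0.28)/3.322×10⁻²⁷ ≈ 1.4×10⁷ rad/s.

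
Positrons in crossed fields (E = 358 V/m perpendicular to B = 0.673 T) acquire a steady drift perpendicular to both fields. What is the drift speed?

The E×B drift speed is v_d = E/B.
v_d = 358/0.673 = 532 m/s.

v_d ≈ 532 m/s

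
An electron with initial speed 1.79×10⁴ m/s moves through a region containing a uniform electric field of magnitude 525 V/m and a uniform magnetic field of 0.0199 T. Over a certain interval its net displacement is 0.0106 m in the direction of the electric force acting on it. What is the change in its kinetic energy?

The magnetic force is always ⟂ v and does no work; only the electric force changes KE.
ΔKE = F_E · d = |q|E d = (1.602×10⁻¹⁹)(525)(0.0106) ≈ 8.92×10⁻¹⁹ J.

ΔKE ≈ 8.92×10⁻¹⁹ J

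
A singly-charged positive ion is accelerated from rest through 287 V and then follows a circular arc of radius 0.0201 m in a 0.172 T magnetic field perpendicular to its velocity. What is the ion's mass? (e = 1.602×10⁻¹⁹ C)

Combine |q|V = ½mv² and r = mv/(|q|B): eliminate v to get m = qB²r²/(2V).
m = (1.602×10⁻¹⁹)(0.172)²(0.0201)²/(2·287) ≈ 3.34×10⁻²⁷ kg.

m ≈ 3.34×10⁻²⁷ kg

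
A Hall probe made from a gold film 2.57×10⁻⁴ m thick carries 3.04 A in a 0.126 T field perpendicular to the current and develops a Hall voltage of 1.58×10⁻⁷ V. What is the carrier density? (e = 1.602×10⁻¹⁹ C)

n ≈ 5.89×10²⁸ m⁻³

From V_H = IB/(n e t), n = IB/(V_H e t).
n = (3.04)(0.126)/((1.58×10⁻⁷)(1.602×10⁻¹⁹)(2.57×10⁻⁴)) ≈ 5.89×10²⁸ m⁻³.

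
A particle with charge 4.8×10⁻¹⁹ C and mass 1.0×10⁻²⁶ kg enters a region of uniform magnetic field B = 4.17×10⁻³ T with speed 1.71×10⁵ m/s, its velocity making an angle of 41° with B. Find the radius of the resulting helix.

r ≈ 0.560 m

v⊥ = v sinθ = 1.71×10⁵·sin41° ≈ 1.122×10⁵ m/s.
r = m v⊥/(|q|B) = (1.0×10⁻²⁶)(1.122×10⁵)/((4.8×10⁻¹⁹)(4.17×10⁻³)) ≈ 0.560 m.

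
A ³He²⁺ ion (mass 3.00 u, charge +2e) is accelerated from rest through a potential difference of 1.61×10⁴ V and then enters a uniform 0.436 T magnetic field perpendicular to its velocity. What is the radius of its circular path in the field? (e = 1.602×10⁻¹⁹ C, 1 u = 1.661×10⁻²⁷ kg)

r ≈ 0.0513 m

Acceleration: |q|V = ½mv² ⇒ v = √(2|q|V/m) = √(2·3.204×10⁻¹⁹·1.61×10⁴/4.983×10⁻²⁷) ≈ 1.439×10⁶ m/s.
In the field: r = mv/(|q|B) = (4.983×10⁻²⁷)(1.439×10⁶)/((3.204×10⁻¹⁹)(0.436)) ≈ 0.0513 m.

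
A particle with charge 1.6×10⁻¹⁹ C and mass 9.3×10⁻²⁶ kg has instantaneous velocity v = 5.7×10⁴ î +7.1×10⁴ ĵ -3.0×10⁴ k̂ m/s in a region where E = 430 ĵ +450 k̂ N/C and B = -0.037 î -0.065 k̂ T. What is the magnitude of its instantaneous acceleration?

v×B = (-4620, 4820, 2630) N/C.
E + v×B = (-4620, 5240, 3080) N/C.
F = q(E + v×B) = (1.6×10⁻¹⁹ C)·(-4620, 5240, 3080) = (-7.38×10⁻¹⁶, 8.39×10⁻¹⁶, 4.92×10⁻¹⁶) N.
|a| = |F|/m = 1.221×10⁻¹⁵/9.3×10⁻²⁶ ≈ 1.31×10¹⁰ m/s².

|a| ≈ 1.31×10¹⁰ m/s²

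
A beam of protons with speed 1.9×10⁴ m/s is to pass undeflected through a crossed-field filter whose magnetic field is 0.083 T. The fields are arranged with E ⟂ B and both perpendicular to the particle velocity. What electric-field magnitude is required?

For straight-line motion qE = qvB, so E = vB.
E = 1.9×10⁴ × 0.083 = 1600 V/m.

E = 1600 V/m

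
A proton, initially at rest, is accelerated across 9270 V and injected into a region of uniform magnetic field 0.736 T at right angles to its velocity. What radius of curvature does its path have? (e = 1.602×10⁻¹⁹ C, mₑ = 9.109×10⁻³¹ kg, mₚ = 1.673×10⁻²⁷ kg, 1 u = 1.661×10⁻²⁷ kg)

r ≈ 0.0189 m

Acceleration: |q|V = ½mv² ⇒ v = √(2|q|V/m) = √(2·1.602×10⁻¹⁹·9270/1.673×10⁻²⁷) ≈ 1.332×10⁶ m/s.
In the field: r = mv/(|q|B) = (1.673×10⁻²⁷)(1.332×10⁶)/((1.602×10⁻¹⁹)(0.736)) ≈ 0.0189 m.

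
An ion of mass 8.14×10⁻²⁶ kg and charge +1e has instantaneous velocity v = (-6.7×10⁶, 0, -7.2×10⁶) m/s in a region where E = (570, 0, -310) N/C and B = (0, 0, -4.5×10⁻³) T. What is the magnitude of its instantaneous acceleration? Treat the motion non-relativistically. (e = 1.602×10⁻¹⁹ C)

|a| ≈ 5.94×10¹⁰ m/s²

v×B = (0, -3.01×10⁴, 0) N/C.
E + v×B = (570, -3.01×10⁴, -310) N/C.
F = q(E + v×B) = (1.602×10⁻¹⁹ C)·(570, -3.01×10⁴, -310) = (9.13×10⁻¹⁷, -4.83×10⁻¹⁵, -4.97×10⁻¹⁷) N.
|a| = |F|/m = 4.831×10⁻¹⁵/8.14×10⁻²⁶ ≈ 5.94×10¹⁰ m/s².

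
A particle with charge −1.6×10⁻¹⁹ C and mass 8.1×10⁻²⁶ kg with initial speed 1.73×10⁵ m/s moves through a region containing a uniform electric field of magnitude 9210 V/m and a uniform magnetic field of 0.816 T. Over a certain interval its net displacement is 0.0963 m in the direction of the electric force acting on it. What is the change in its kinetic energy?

The magnetic force is always ⟂ v and does no work; only the electric force changes KE.
ΔKE = F_E · d = |q|E d = (1.6×10⁻¹⁹)(9210)(0.0963) ≈ 1.42×10⁻¹⁶ J.

ΔKE ≈ 1.42×10⁻¹⁶ J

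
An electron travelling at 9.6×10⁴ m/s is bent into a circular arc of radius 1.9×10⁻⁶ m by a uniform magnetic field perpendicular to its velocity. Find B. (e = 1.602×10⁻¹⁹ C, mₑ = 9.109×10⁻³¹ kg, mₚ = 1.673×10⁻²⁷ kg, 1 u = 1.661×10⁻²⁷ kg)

From |q|vB = mv²/r, B = mv/(|q|r).
B = (9.109×10⁻³¹)(9.6×10⁴)/((1.602×10⁻¹⁹)(1.9×10⁻⁶)) ≈ 0.29 T.

B ≈ 0.29 T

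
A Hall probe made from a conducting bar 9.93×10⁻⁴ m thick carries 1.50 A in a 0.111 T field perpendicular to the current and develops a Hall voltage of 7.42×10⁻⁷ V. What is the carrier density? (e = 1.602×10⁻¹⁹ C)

n ≈ 1.41×10²⁷ m⁻³

From V_H = IB/(n e t), n = IB/(V_H e t).
n = (1.50)(0.111)/((7.42×10⁻⁷)(1.602×10⁻¹⁹)(9.93×10⁻⁴)) ≈ 1.41×10²⁷ m⁻³.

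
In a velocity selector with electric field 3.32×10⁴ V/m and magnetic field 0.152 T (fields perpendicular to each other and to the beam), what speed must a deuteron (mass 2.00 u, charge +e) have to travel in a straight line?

Straight-line motion ⇒ electric and magnetic forces cancel, so E = vB.
v = E/B = 3.32×10⁴/0.152 = 2.18×10⁵ m/s.

v = 2.18×10⁵ m/s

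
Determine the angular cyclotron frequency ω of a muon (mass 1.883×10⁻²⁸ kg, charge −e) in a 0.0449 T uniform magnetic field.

ω = |q|B/m.
ω = (1.602×10⁻¹⁹)(0.0449)/1.883×10⁻²⁸ ≈ 3.82×10⁷ rad/s.

ω ≈ 3.82×10⁷ rad/s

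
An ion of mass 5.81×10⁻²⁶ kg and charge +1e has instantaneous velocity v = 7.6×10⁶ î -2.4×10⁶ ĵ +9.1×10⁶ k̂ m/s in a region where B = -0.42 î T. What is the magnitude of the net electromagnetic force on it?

|F| ≈ 6.33×10⁻¹³ N

v×B = (0, -3.82×10⁶, -1.01×10⁶) N/C.
F = q v×B = (1.602×10⁻¹⁹ C)·(0, -3.82×10⁶, -1.01×10⁶) = (0, -6.12×10⁻¹³, -1.61×10⁻¹³) N.
|F| = 6.33×10⁻¹³ N.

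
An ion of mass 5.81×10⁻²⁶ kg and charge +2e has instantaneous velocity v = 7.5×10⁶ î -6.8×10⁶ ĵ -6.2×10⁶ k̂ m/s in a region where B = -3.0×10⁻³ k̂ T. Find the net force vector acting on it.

v×B = (2.04×10⁴, 2.25×10⁴, 0) N/C.
F = q v×B = (3.204×10⁻¹⁹ C)·(2.04×10⁴, 2.25×10⁴, 0) = (6.54×10⁻¹⁵, 7.21×10⁻¹⁵, 0) N.

F ≈ (6.54×10⁻¹⁵, 7.21×10⁻¹⁵, 0) N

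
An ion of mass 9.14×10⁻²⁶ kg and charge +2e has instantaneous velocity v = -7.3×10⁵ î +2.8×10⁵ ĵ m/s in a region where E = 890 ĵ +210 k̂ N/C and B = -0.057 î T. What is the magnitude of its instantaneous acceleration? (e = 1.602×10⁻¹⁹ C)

|a| ≈ 5.68×10¹⁰ m/s²

v×B = (0, 0, 1.60×10⁴) N/C.
E + v×B = (0, 890, 1.62×10⁴) N/C.
F = q(E + v×B) = (3.204×10⁻¹⁹ C)·(0, 890, 1.62×10⁴) = (0, 2.85×10⁻¹⁶, 5.18×10⁻¹⁵) N.
|a| = |F|/m = 5.189×10⁻¹⁵/9.14×10⁻²⁶ ≈ 5.68×10¹⁰ m/s².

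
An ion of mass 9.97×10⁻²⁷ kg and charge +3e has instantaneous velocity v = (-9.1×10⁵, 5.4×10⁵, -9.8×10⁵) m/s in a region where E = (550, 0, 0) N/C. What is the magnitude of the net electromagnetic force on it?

Only an electric field acts, so F = qE = (4.806×10⁻¹⁹ C)·(550, 0, 0) = (2.64×10⁻¹⁶, 0, 0) N.
|F| = 2.64×10⁻¹⁶ N.

|F| ≈ 2.64×10⁻¹⁶ N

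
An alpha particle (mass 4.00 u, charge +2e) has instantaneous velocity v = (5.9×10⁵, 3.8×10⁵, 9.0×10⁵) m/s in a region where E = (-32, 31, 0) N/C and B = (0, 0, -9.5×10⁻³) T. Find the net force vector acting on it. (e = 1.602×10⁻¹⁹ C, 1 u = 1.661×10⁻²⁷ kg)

F ≈ (-1.17×10⁻¹⁵, 1.81×10⁻¹⁵, 0) N

v×B = (-3610, 5600, 0) N/C.
E + v×B = (-3640, 5640, 0) N/C.
F = q(E + v×B) = (3.204×10⁻¹⁹ C)·(-3640, 5640, 0) = (-1.17×10⁻¹⁵, 1.81×10⁻¹⁵, 0) N.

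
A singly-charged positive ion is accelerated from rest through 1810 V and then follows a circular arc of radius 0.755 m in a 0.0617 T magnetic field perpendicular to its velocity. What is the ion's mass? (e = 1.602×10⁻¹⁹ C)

Combine |q|V = ½mv² and r = mv/(|q|B): eliminate v to get m = qB²r²/(2V).
m = (1.602×10⁻¹⁹)(0.0617)²(0.755)²/(2·1810) ≈ 9.60×10⁻²⁶ kg.

m ≈ 9.60×10⁻²⁶ kg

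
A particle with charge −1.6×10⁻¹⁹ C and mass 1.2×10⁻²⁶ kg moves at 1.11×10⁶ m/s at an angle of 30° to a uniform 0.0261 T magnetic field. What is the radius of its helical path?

r ≈ 1.59 m

v⊥ = v sinθ = 1.11×10⁶·sin30° ≈ 5.550×10⁵ m/s.
r = m v⊥/(|q|B) = (1.2×10⁻²⁶)(5.550×10⁵)/((1.6×10⁻¹⁹)(0.0261)) ≈ 1.59 m.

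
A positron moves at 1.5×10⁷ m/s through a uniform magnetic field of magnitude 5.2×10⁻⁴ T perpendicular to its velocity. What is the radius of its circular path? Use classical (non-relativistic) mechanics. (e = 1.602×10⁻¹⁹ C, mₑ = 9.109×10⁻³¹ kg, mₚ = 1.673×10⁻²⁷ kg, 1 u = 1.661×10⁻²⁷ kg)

r ≈ 0.16 m

The magnetic force provides the centripetal force: |q|vB = mv²/r.
r = mv/(|q|B) = (9.109×10⁻³¹)(1.5×10⁷)/((1.602×10⁻¹⁹)(5.2×10⁻⁴)) ≈ 0.16 m.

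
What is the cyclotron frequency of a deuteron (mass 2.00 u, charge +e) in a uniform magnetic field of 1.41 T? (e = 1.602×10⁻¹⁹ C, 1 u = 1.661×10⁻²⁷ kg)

f ≈ 1.08×10⁷ Hz

f = |q|B/(2πm).
f = (1.602×10⁻¹⁹)(1.41)/(2π·3.322×10⁻²⁷) ≈ 1.08×10⁷ Hz.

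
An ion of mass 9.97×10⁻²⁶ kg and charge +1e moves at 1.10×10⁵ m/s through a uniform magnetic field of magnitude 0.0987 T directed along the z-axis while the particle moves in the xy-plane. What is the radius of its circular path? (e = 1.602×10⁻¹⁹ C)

r ≈ 0.694 m

The magnetic force provides the centripetal force: |q|vB = mv²/r.
r = mv/(|q|B) = (9.97×10⁻²⁶)(1.10×10⁵)/((1.602×10⁻¹⁹)(0.0987)) ≈ 0.694 m.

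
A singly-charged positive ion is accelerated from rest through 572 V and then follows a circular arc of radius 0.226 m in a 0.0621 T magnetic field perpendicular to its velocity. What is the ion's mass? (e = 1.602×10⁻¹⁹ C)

Combine |q|V = ½mv² and r = mv/(|q|B): eliminate v to get m = qB²r²/(2V).
m = (1.602×10⁻¹⁹)(0.0621)²(0.226)²/(2·572) ≈ 2.76×10⁻²⁶ kg.

m ≈ 2.76×10⁻²⁶ kg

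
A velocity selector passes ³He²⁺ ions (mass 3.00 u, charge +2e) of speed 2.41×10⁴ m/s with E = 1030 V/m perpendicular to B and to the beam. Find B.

B = 0.0427 T

Balance of forces in the selector: qE = qvB ⇒ B = E/v.
B = 1030/2.41×10⁴ = 0.0427 T.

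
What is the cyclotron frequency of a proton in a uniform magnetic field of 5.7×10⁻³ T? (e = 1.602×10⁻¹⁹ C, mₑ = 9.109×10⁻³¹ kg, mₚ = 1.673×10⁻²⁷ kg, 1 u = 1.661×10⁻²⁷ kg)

f = |q|B/(2πm).
f = (1.602×10⁻¹⁹)(5.7×10⁻³)/(2π·1.673×10⁻²⁷) ≈ 8.7×10⁴ Hz.

f ≈ 8.7×10⁴ Hz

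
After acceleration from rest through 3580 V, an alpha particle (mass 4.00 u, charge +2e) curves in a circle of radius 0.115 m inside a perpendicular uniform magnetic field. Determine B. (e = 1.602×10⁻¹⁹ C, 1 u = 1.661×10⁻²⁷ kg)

B ≈ 0.106 T

v = √(2|q|V/m) = √(2·3.204×10⁻¹⁹·3580/6.644×10⁻²⁷) ≈ 5.876×10⁵ m/s.
B = mv/(|q|r) = (6.644×10⁻²⁷)(5.876×10⁵)/((3.204×10⁻¹⁹)(0.115)) ≈ 0.106 T.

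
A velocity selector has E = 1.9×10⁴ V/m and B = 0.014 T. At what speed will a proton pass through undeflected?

Straight-line motion ⇒ electric and magnetic forces cancel, so E = vB.
v = E/B = 1.9×10⁴/0.014 = 1.4×10⁶ m/s.

v = 1.4×10⁶ m/s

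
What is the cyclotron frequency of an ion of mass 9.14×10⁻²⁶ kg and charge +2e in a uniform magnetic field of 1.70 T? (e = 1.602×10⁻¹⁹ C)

f ≈ 9.48×10⁵ Hz

f = |q|B/(2πm).
f = (3.204×10⁻¹⁹)(1.70)/(2π·9.14×10⁻²⁶) ≈ 9.48×10⁵ Hz.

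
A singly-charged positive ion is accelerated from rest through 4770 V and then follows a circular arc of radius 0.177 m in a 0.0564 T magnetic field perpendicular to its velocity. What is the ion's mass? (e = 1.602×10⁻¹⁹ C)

m ≈ 1.67×10⁻²⁷ kg

Combine |q|V = ½mv² and r = mv/(|q|B): eliminate v to get m = qB²r²/(2V).
m = (1.602×10⁻¹⁹)(0.0564)²(0.177)²/(2·4770) ≈ 1.67×10⁻²⁷ kg.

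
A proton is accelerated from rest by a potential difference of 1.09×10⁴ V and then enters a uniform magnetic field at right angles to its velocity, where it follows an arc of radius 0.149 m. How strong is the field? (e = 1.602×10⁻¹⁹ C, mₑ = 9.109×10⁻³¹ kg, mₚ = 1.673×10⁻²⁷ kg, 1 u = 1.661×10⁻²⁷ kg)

B ≈ 0.101 T

v = √(2|q|V/m) = √(2·1.602×10⁻¹⁹·1.09×10⁴/1.673×10⁻²⁷) ≈ 1.445×10⁶ m/s.
B = mv/(|q|r) = (1.673×10⁻²⁷)(1.445×10⁶)/((1.602×10⁻¹⁹)(0.149)) ≈ 0.101 T.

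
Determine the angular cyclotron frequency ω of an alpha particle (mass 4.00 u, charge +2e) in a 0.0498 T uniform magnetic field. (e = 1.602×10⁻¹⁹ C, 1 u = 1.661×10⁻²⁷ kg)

ω = |q|B/m.
ω = (3.204×10⁻¹⁹)(0.0498)/6.644×10⁻²⁷ ≈ 2.40×10⁶ rad/s.

ω ≈ 2.40×10⁶ rad/s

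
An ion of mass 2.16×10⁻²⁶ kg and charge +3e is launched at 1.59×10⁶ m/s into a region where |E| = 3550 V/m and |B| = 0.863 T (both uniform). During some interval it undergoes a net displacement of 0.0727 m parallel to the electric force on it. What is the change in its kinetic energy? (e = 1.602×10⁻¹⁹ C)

The magnetic force is always ⟂ v and does no work; only the electric force changes KE.
ΔKE = F_E · d = |q|E d = (4.806×10⁻¹⁹)(3550)(0.0727) ≈ 1.24×10⁻¹⁶ J.

ΔKE ≈ 1.24×10⁻¹⁶ J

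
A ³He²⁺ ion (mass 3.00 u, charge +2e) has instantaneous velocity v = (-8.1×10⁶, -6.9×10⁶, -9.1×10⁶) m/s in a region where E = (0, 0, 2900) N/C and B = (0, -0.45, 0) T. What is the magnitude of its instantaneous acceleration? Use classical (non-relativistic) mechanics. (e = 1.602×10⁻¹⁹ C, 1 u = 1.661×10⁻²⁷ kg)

v×B = (-4.10×10⁶, 0, 3.64×10⁶) N/C.
E + v×B = (-4.10×10⁶, 0, 3.65×10⁶) N/C.
F = q(E + v×B) = (3.204×10⁻¹⁹ C)·(-4.10×10⁶, 0, 3.65×10⁶) = (-1.31×10⁻¹², 0, 1.17×10⁻¹²) N.
|a| = |F|/m = 1.757×10⁻¹²/4.983×10⁻²⁷ ≈ 3.53×10¹⁴ m/s².

|a| ≈ 3.53×10¹⁴ m/s²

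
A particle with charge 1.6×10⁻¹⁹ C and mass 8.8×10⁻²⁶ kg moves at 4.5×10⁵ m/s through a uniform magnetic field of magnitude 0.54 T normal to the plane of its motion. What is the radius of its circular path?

The magnetic force provides the centripetal force: |q|vB = mv²/r.
r = mv/(|q|B) = (8.8×10⁻²⁶)(4.5×10⁵)/((1.6×10⁻¹⁹)(0.54)) ≈ 0.46 m.

r ≈ 0.46 m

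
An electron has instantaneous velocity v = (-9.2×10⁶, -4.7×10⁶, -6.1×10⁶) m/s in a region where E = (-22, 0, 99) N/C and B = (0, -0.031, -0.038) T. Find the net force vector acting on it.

F ≈ (1.69×10⁻¹⁵, 5.60×10⁻¹⁴, -4.57×10⁻¹⁴) N

v×B = (-1.05×10⁴, -3.50×10⁵, 2.85×10⁵) N/C.
E + v×B = (-1.05×10⁴, -3.50×10⁵, 2.85×10⁵) N/C.
F = q(E + v×B) = (−1.602×10⁻¹⁹ C)·(-1.05×10⁴, -3.50×10⁵, 2.85×10⁵) = (1.69×10⁻¹⁵, 5.60×10⁻¹⁴, -4.57×10⁻¹⁴) N.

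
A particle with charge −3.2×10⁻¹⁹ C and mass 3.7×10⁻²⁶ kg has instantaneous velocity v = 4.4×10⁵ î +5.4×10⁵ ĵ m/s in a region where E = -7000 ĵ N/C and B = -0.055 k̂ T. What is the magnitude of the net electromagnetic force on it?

|F| ≈ 1.10×10⁻¹⁴ N

v×B = (-2.97×10⁴, 2.42×10⁴, 0) N/C.
E + v×B = (-2.97×10⁴, 1.72×10⁴, 0) N/C.
F = q(E + v×B) = (−3.2×10⁻¹⁹ C)·(-2.97×10⁴, 1.72×10⁴, 0) = (9.50×10⁻¹⁵, -5.50×10⁻¹⁵, 0) N.
|F| = 1.10×10⁻¹⁴ N.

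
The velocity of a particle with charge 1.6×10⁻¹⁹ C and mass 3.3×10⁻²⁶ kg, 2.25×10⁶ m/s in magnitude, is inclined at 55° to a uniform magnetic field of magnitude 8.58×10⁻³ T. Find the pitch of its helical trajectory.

v∥ = v cosθ = 2.25×10⁶·cos55° ≈ 1.291×10⁶ m/s.
T = 2πm/(|q|B) = 2π(3.3×10⁻²⁶)/((1.6×10⁻¹⁹)(8.58×10⁻³)) ≈ 1.510×10⁻⁴ s.
pitch = v∥ T = (1.291×10⁶)(1.510×10⁻⁴) ≈ 195 m.

p ≈ 195 m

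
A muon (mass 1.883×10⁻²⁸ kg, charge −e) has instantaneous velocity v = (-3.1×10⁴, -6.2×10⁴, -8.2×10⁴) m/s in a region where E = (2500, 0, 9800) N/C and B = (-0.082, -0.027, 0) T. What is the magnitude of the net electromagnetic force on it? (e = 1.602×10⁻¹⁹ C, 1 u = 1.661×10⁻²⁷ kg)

|F| ≈ 1.40×10⁻¹⁵ N

v×B = (-2210, 6720, -4250) N/C.
E + v×B = (286, 6720, 5550) N/C.
F = q(E + v×B) = (−1.602×10⁻¹⁹ C)·(286, 6720, 5550) = (-4.58×10⁻¹⁷, -1.08×10⁻¹⁵, -8.90×10⁻¹⁶) N.
|F| = 1.40×10⁻¹⁵ N.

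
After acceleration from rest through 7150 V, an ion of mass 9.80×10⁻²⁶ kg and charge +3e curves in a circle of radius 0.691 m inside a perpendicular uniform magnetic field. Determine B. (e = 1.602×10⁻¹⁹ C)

v = √(2|q|V/m) = √(2·4.806×10⁻¹⁹·7150/9.80×10⁻²⁶) ≈ 2.648×10⁵ m/s.
B = mv/(|q|r) = (9.80×10⁻²⁶)(2.648×10⁵)/((4.806×10⁻¹⁹)(0.691)) ≈ 0.0781 T.

B ≈ 0.0781 T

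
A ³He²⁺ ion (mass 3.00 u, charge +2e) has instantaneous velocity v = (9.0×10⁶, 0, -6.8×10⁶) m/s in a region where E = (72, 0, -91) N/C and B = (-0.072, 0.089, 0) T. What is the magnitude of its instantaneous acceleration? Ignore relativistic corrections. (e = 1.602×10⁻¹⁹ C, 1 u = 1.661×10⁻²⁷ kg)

|a| ≈ 7.18×10¹³ m/s²

v×B = (6.05×10⁵, 4.90×10⁵, 8.01×10⁵) N/C.
E + v×B = (6.05×10⁵, 4.90×10⁵, 8.01×10⁵) N/C.
F = q(E + v×B) = (3.204×10⁻¹⁹ C)·(6.05×10⁵, 4.90×10⁵, 8.01×10⁵) = (1.94×10⁻¹³, 1.57×10⁻¹³, 2.57×10⁻¹³) N.
|a| = |F|/m = 3.579×10⁻¹³/4.983×10⁻²⁷ ≈ 7.18×10¹³ m/s².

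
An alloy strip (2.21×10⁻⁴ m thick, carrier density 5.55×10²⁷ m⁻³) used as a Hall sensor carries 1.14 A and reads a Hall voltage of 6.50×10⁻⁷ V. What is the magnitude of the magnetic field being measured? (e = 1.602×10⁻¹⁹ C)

B ≈ 0.112 T

From V_H = IB/(n e t), B = V_H n e t / I.
B = (6.50×10⁻⁷)(5.55×10²⁷)(1.602×10⁻¹⁹)(2.21×10⁻⁴)/1.14 ≈ 0.112 T.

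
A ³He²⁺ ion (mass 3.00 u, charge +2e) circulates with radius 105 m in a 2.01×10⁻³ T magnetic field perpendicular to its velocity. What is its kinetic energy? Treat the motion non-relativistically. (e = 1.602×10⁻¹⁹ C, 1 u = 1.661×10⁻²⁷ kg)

v = |q|Br/m, then KE = ½mv² = (qBr)²/(2m).
v = (3.204×10⁻¹⁹)(2.01×10⁻³)(105)/4.983×10⁻²⁷ ≈ 1.357×10⁷ m/s.
KE = ½(4.983×10⁻²⁷)(1.357×10⁷)² ≈ 4.59×10⁻¹³ J = 2.86×10⁶ eV.

KE ≈ 2.86×10⁶ eV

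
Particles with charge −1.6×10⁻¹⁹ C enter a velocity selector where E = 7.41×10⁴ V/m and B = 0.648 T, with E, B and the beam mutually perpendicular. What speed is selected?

v = 1.14×10⁵ m/s

For undeflected motion the electric and magnetic forces balance: qE = qvB.
v = E/B = 7.41×10⁴/0.648 = 1.14×10⁵ m/s.
The result is independent of the particle's charge and mass.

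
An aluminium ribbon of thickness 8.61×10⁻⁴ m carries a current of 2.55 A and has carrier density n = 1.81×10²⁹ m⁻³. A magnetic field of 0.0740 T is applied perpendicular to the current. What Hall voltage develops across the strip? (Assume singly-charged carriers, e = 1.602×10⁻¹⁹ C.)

V_H ≈ 7.56×10⁻⁹ V

V_H = IB/(n e t).
V_H = (2.55)(0.0740)/((1.81×10²⁹)(1.602×10⁻¹⁹)(8.61×10⁻⁴)) ≈ 7.56×10⁻⁹ V.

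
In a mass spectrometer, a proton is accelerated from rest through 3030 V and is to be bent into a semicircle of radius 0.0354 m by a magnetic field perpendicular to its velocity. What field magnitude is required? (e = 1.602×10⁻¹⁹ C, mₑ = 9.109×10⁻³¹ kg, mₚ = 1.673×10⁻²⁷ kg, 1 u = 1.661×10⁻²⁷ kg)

v = √(2|q|V/m) = √(2·1.602×10⁻¹⁹·3030/1.673×10⁻²⁷) ≈ 7.618×10⁵ m/s.
B = mv/(|q|r) = (1.673×10⁻²⁷)(7.618×10⁵)/((1.602×10⁻¹⁹)(0.0354)) ≈ 0.225 T.

B ≈ 0.225 T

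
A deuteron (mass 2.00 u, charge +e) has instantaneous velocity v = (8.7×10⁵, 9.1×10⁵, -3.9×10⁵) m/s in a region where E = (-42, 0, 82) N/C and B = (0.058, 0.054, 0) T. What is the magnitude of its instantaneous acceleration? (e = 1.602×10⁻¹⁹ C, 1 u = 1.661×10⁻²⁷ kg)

v×B = (2.11×10⁴, -2.26×10⁴, -5800) N/C.
E + v×B = (2.10×10⁴, -2.26×10⁴, -5720) N/C.
F = q(E + v×B) = (1.602×10⁻¹⁹ C)·(2.10×10⁴, -2.26×10⁴, -5720) = (3.37×10⁻¹⁵, -3.62×10⁻¹⁵, -9.16×10⁻¹⁶) N.
|a| = |F|/m = 5.031×10⁻¹⁵/3.322×10⁻²⁷ ≈ 1.51×10¹² m/s².

|a| ≈ 1.51×10¹² m/s²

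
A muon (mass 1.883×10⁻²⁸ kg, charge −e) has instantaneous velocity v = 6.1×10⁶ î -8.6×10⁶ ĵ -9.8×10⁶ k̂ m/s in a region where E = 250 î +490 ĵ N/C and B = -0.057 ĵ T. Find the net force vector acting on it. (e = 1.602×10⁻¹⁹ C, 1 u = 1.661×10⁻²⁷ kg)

v×B = (-5.59×10⁵, 0, -3.48×10⁵) N/C.
E + v×B = (-5.58×10⁵, 490, -3.48×10⁵) N/C.
F = q(E + v×B) = (−1.602×10⁻¹⁹ C)·(-5.58×10⁵, 490, -3.48×10⁵) = (8.94×10⁻¹⁴, -7.85×10⁻¹⁷, 5.57×10⁻¹⁴) N.

F ≈ (8.94×10⁻¹⁴, -7.85×10⁻¹⁷, 5.57×10⁻¹⁴) N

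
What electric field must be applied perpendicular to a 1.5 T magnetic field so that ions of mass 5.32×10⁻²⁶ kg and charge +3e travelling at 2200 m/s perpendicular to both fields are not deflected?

For straight-line motion qE = qvB, so E = vB.
E = 2200 × 1.5 = 3300 V/m.

E = 3300 V/m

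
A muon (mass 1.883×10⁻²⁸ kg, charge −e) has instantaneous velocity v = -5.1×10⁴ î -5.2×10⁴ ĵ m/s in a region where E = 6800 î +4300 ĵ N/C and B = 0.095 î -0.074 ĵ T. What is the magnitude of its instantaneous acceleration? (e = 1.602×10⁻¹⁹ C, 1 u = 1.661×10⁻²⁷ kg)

v×B = (0, 0, 8710) N/C.
E + v×B = (6800, 4300, 8710) N/C.
F = q(E + v×B) = (−1.602×10⁻¹⁹ C)·(6800, 4300, 8710) = (-1.09×10⁻¹⁵, -6.89×10⁻¹⁶, -1.40×10⁻¹⁵) N.
|a| = |F|/m = 1.900×10⁻¹⁵/1.883×10⁻²⁸ ≈ 1.01×10¹³ m/s².

|a| ≈ 1.01×10¹³ m/s²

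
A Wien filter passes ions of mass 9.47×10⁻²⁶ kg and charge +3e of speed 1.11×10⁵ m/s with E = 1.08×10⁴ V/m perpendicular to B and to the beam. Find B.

B = 0.0973 T

Balance of forces in the selector: qE = qvB ⇒ B = E/v.
B = 1.08×10⁴/1.11×10⁵ = 0.0973 T.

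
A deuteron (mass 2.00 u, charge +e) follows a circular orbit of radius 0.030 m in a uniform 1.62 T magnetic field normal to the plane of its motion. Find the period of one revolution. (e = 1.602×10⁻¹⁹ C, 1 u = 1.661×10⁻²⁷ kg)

The cyclotron period depends only on m, q, B: T = 2πm/(|q|B).
T = 2π(3.322×10⁻²⁷)/((1.602×10⁻¹⁹)(1.62)) ≈ 8.04×10⁻⁸ s.

T ≈ 8.04×10⁻⁸ s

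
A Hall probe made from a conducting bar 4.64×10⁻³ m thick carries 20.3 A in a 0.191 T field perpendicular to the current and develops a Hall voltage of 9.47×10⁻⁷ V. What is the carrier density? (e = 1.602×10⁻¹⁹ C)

n ≈ 5.51×10²⁷ m⁻³

From V_H = IB/(n e t), n = IB/(V_H e t).
n = (20.3)(0.191)/((9.47×10⁻⁷)(1.602×10⁻¹⁹)(4.64×10⁻³)) ≈ 5.51×10²⁷ m⁻³.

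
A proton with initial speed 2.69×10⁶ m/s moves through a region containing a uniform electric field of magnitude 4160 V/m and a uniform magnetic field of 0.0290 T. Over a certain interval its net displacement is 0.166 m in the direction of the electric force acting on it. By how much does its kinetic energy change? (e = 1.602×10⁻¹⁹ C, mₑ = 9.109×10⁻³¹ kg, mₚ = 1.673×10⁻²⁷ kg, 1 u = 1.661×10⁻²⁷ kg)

The magnetic force is always ⟂ v and does no work; only the electric force changes KE.
ΔKE = F_E · d = |q|E d = (1.602×10⁻¹⁹)(4160)(0.166) ≈ 1.11×10⁻¹⁶ J.

ΔKE ≈ 1.11×10⁻¹⁶ J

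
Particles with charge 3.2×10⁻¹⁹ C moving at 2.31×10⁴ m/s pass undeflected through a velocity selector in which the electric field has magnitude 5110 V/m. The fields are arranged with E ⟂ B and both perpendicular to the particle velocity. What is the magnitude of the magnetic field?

B = 0.221 T

Balance of forces in the selector: qE = qvB ⇒ B = E/v.
B = 5110/2.31×10⁴ = 0.221 T.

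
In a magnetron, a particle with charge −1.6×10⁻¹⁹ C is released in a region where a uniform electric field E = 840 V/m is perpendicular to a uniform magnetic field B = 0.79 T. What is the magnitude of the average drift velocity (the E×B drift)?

The E×B drift speed is v_d = E/B.
v_d = 840/0.79 = 1100 m/s.

v_d ≈ 1100 m/s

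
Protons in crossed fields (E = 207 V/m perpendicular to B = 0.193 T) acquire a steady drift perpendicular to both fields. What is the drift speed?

The steady drift has the magnetic force balancing the electric force, so v_d = E/B.
v_d = 207/0.193 = 1070 m/s.

v_d ≈ 1070 m/s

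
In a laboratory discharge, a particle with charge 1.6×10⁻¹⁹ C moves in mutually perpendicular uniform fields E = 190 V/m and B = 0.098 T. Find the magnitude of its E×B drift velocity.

v_d ≈ 1900 m/s

The E×B drift speed is v_d = E/B.
v_d = 190/0.098 = 1900 m/s.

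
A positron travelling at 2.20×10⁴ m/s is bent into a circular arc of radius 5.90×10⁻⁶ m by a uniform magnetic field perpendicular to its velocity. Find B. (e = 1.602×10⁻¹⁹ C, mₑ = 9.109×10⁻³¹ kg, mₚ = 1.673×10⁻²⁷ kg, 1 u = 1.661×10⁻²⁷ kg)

B ≈ 0.0212 T

From |q|vB = mv²/r, B = mv/(|q|r).
B = (9.109×10⁻³¹)(2.20×10⁴)/((1.602×10⁻¹⁹)(5.90×10⁻⁶)) ≈ 0.0212 T.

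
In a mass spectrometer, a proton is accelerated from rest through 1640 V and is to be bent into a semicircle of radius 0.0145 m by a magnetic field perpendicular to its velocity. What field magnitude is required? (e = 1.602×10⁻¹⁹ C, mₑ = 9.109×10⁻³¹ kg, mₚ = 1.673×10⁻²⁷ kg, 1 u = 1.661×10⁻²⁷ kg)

v = √(2|q|V/m) = √(2·1.602×10⁻¹⁹·1640/1.673×10⁻²⁷) ≈ 5.604×10⁵ m/s.
B = mv/(|q|r) = (1.673×10⁻²⁷)(5.604×10⁵)/((1.602×10⁻¹⁹)(0.0145)) ≈ 0.404 T.

B ≈ 0.404 T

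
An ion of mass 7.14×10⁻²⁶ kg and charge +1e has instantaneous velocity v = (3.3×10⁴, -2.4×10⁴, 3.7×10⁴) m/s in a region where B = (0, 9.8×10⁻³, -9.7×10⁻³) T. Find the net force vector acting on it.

v×B = (-130, 320, 323) N/C.
F = q v×B = (1.602×10⁻¹⁹ C)·(-130, 320, 323) = (-2.08×10⁻¹⁷, 5.13×10⁻¹⁷, 5.18×10⁻¹⁷) N.

F ≈ (-2.08×10⁻¹⁷, 5.13×10⁻¹⁷, 5.18×10⁻¹⁷) N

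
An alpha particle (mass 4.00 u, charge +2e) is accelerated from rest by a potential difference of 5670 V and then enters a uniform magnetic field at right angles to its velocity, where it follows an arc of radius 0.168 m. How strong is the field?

v = √(2|q|V/m) = √(2·3.204×10⁻¹⁹·5670/6.644×10⁻²⁷) ≈ 7.395×10⁵ m/s.
B = mv/(|q|r) = (6.644×10⁻²⁷)(7.395×10⁵)/((3.204×10⁻¹⁹)(0.168)) ≈ 0.0913 T.

B ≈ 0.0913 T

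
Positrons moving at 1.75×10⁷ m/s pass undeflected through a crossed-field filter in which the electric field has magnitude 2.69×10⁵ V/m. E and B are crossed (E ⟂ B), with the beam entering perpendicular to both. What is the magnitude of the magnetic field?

Balance of forces in the selector: qE = qvB ⇒ B = E/v.
B = 2.69×10⁵/1.75×10⁷ = 0.0154 T.

B = 0.0154 T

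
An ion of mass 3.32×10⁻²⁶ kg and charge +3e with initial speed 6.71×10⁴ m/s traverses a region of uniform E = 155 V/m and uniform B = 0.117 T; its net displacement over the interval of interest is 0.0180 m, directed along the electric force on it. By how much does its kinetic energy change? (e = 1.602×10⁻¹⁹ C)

The magnetic force is always ⟂ v and does no work; only the electric force changes KE.
ΔKE = F_E · d = |q|E d = (4.806×10⁻¹⁹)(155)(0.0180) ≈ 1.34×10⁻¹⁸ J.

ΔKE ≈ 1.34×10⁻¹⁸ J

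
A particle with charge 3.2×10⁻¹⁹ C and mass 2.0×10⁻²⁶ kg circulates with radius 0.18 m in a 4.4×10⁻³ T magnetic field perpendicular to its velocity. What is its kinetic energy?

KE ≈ 1.6×10⁻¹⁸ J

v = |q|Br/m, then KE = ½mv² = (qBr)²/(2m).
v = (3.2×10⁻¹⁹)(4.4×10⁻³)(0.18)/2.0×10⁻²⁶ ≈ 1.267×10⁴ m/s.
KE = ½(2.0×10⁻²⁶)(1.267×10⁴)² ≈ 1.6×10⁻¹⁸ J.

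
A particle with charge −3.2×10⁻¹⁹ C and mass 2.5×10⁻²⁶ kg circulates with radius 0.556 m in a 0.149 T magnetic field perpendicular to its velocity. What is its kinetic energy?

KE ≈ 8.77×10⁴ eV

v = |q|Br/m, then KE = ½mv² = (qBr)²/(2m).
v = (3.2×10⁻¹⁹)(0.149)(0.556)/2.5×10⁻²⁶ ≈ 1.060×10⁶ m/s.
KE = ½(2.5×10⁻²⁶)(1.060×10⁶)² ≈ 1.41×10⁻¹⁴ J = 8.77×10⁴ eV.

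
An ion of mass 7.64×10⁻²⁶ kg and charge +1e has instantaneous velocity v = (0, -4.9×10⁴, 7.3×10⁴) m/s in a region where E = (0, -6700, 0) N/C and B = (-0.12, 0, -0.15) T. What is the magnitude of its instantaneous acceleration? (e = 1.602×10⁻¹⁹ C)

v×B = (7350, -8760, -5880) N/C.
E + v×B = (7350, -1.55×10⁴, -5880) N/C.
F = q(E + v×B) = (1.602×10⁻¹⁹ C)·(7350, -1.55×10⁴, -5880) = (1.18×10⁻¹⁵, -2.48×10⁻¹⁵, -9.42×10⁻¹⁶) N.
|a| = |F|/m = 2.900×10⁻¹⁵/7.64×10⁻²⁶ ≈ 3.80×10¹⁰ m/s².

|a| ≈ 3.80×10¹⁰ m/s²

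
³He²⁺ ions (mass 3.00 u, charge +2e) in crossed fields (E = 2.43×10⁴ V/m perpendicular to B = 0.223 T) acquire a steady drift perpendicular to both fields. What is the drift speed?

v_d ≈ 1.09×10⁵ m/s

The E×B drift speed is v_d = E/B.
v_d = 2.43×10⁴/0.223 = 1.09×10⁵ m/s.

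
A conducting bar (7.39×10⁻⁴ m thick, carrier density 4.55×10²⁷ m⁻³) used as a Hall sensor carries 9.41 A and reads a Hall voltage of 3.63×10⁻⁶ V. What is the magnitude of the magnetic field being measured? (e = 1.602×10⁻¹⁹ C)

From V_H = IB/(n e t), B = V_H n e t / I.
B = (3.63×10⁻⁶)(4.55×10²⁷)(1.602×10⁻¹⁹)(7.39×10⁻⁴)/9.41 ≈ 0.208 T.

B ≈ 0.208 T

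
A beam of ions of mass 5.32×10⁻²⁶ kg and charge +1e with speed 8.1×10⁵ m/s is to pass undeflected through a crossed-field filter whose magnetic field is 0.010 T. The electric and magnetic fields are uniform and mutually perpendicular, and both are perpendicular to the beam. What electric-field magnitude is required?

For straight-line motion qE = qvB, so E = vB.
E = 8.1×10⁵ × 0.010 = 8100 V/m.

E = 8100 V/m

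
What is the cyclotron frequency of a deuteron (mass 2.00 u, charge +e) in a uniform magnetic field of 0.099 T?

f ≈ 7.6×10⁵ Hz

f = |q|B/(2πm).
f = (1.602×10⁻¹⁹)(0.099)/(2π·3.322×10⁻²⁷) ≈ 7.6×10⁵ Hz.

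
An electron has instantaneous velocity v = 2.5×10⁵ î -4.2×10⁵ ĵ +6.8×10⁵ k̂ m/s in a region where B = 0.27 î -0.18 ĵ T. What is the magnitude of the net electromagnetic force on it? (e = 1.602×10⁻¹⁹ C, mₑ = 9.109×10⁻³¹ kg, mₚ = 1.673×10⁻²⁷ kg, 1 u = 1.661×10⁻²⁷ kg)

|F| ≈ 3.70×10⁻¹⁴ N

v×B = (1.22×10⁵, 1.84×10⁵, 6.84×10⁴) N/C.
F = q v×B = (−1.602×10⁻¹⁹ C)·(1.22×10⁵, 1.84×10⁵, 6.84×10⁴) = (-1.96×10⁻¹⁴, -2.94×10⁻¹⁴, -1.10×10⁻¹⁴) N.
|F| = 3.70×10⁻¹⁴ N.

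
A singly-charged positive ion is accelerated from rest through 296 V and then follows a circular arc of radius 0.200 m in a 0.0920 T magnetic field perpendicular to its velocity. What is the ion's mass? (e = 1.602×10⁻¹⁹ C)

Combine |q|V = ½mv² and r = mv/(|q|B): eliminate v to get m = qB²r²/(2V).
m = (1.602×10⁻¹⁹)(0.0920)²(0.200)²/(2·296) ≈ 9.16×10⁻²⁶ kg.

m ≈ 9.16×10⁻²⁶ kg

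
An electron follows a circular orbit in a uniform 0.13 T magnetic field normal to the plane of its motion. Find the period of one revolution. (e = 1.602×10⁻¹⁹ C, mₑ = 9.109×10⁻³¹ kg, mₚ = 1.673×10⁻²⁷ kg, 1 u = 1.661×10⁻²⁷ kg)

T ≈ 2.7×10⁻¹⁰ s

The cyclotron period depends only on m, q, B: T = 2πm/(|q|B).
T = 2π(9.109×10⁻³¹)/((1.602×10⁻¹⁹)(0.13)) ≈ 2.7×10⁻¹⁰ s.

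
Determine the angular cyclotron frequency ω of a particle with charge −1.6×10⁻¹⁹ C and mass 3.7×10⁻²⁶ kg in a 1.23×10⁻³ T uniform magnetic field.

ω ≈ 5320 rad/s

ω = |q|B/m.
ω = (1.6×10⁻¹⁹)(1.23×10⁻³)/3.7×10⁻²⁶ ≈ 5320 rad/s.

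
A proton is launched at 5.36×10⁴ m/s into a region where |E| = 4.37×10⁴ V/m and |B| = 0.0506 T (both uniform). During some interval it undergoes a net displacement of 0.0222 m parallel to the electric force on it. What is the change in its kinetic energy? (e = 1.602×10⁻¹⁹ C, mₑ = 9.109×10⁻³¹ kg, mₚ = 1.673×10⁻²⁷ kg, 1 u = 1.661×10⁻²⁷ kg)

ΔKE ≈ 1.55×10⁻¹⁶ J

The magnetic force is always ⟂ v and does no work; only the electric force changes KE.
ΔKE = F_E · d = |q|E d = (1.602×10⁻¹⁹)(4.37×10⁴)(0.0222) ≈ 1.55×10⁻¹⁶ J.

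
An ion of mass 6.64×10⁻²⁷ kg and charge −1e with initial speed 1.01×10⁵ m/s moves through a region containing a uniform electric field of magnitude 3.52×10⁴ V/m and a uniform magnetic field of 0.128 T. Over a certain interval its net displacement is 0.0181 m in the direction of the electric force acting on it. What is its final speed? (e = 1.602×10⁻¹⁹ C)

B does no work; ΔKE = |q|E d.
½mv_f² = ½mv₀² + |q|Ed = ½(6.64×10⁻²⁷)(1.01×10⁵)² + (1.602×10⁻¹⁹)(3.52×10⁴)(0.0181) ≈ 3.387×10⁻¹⁷ J + 1.021×10⁻¹⁶ J ≈ 1.359×10⁻¹⁶ J.
v_f = √(2·1.359×10⁻¹⁶/6.64×10⁻²⁷) ≈ 2.02×10⁵ m/s.

v_f ≈ 2.02×10⁵ m/s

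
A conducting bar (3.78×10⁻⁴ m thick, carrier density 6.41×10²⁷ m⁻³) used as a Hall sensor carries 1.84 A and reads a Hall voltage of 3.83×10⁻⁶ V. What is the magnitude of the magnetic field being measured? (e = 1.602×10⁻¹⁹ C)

From V_H = IB/(n e t), B = V_H n e t / I.
B = (3.83×10⁻⁶)(6.41×10²⁷)(1.602×10⁻¹⁹)(3.78×10⁻⁴)/1.84 ≈ 0.808 T.

B ≈ 0.808 T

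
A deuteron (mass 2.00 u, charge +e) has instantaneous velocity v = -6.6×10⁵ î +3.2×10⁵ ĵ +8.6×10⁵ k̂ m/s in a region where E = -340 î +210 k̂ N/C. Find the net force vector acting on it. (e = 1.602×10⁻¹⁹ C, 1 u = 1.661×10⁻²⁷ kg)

Only an electric field acts, so F = qE = (1.602×10⁻¹⁹ C)·(-340, 0, 210) = (-5.45×10⁻¹⁷, 0, 3.36×10⁻¹⁷) N.

F ≈ (-5.45×10⁻¹⁷, 0, 3.36×10⁻¹⁷) N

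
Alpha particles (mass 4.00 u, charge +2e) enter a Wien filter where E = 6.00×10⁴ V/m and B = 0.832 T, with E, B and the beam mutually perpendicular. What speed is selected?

Zero net Lorentz force requires |qE| = |q v×B|, i.e. E = vB.
v = E/B = 6.00×10⁴/0.832 = 7.21×10⁴ m/s.

v = 7.21×10⁴ m/s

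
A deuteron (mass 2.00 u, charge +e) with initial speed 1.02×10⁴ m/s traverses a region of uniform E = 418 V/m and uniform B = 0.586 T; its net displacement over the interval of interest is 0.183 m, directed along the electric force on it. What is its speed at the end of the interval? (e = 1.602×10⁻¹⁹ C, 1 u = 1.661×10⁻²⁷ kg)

v_f ≈ 8.65×10⁴ m/s

B does no work; ΔKE = |q|E d.
½mv_f² = ½mv₀² + |q|Ed = ½(3.322×10⁻²⁷)(1.02×10⁴)² + (1.602×10⁻¹⁹)(418)(0.183) ≈ 1.728×10⁻¹⁹ J + 1.225×10⁻¹⁷ J ≈ 1.243×10⁻¹⁷ J.
v_f = √(2·1.243×10⁻¹⁷/3.322×10⁻²⁷) ≈ 8.65×10⁴ m/s.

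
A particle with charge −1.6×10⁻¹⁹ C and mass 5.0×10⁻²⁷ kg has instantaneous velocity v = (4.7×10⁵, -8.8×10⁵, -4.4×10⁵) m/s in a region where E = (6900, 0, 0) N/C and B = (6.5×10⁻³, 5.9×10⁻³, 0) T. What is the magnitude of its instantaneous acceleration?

v×B = (2600, -2860, 8490) N/C.
E + v×B = (9500, -2860, 8490) N/C.
F = q(E + v×B) = (−1.6×10⁻¹⁹ C)·(9500, -2860, 8490) = (-1.52×10⁻¹⁵, 4.58×10⁻¹⁶, -1.36×10⁻¹⁵) N.
|a| = |F|/m = 2.089×10⁻¹⁵/5.0×10⁻²⁷ ≈ 4.18×10¹¹ m/s².

|a| ≈ 4.18×10¹¹ m/s²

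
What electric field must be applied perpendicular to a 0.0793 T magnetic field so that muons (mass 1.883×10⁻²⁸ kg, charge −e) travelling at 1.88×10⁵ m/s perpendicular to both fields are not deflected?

E = 1.49×10⁴ V/m

For straight-line motion qE = qvB, so E = vB.
E = 1.88×10⁵ × 0.0793 = 1.49×10⁴ V/m.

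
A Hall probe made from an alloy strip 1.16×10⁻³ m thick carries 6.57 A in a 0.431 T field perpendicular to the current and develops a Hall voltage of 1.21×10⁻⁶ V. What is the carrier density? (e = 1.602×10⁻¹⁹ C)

n ≈ 1.26×10²⁸ m⁻³

From V_H = IB/(n e t), n = IB/(V_H e t).
n = (6.57)(0.431)/((1.21×10⁻⁶)(1.602×10⁻¹⁹)(1.16×10⁻³)) ≈ 1.26×10²⁸ m⁻³.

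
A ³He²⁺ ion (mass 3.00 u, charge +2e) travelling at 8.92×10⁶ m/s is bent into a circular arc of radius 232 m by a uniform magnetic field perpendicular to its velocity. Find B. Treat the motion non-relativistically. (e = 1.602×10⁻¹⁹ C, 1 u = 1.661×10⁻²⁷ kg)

B ≈ 5.98×10⁻⁴ T

From |q|vB = mv²/r, B = mv/(|q|r).
B = (4.983×10⁻²⁷)(8.92×10⁶)/((3.204×10⁻¹⁹)(232)) ≈ 5.98×10⁻⁴ T.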